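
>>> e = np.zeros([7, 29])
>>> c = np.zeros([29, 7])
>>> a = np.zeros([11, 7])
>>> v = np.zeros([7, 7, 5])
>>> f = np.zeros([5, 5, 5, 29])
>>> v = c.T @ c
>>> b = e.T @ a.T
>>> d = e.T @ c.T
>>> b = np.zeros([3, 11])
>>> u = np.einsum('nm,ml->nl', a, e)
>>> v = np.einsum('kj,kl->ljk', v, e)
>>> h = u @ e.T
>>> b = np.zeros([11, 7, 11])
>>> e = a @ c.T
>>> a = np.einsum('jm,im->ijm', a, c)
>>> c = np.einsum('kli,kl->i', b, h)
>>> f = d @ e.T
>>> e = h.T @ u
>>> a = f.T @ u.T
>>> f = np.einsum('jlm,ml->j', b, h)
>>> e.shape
(7, 29)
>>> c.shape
(11,)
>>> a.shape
(11, 11)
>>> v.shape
(29, 7, 7)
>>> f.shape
(11,)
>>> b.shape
(11, 7, 11)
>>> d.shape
(29, 29)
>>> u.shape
(11, 29)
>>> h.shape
(11, 7)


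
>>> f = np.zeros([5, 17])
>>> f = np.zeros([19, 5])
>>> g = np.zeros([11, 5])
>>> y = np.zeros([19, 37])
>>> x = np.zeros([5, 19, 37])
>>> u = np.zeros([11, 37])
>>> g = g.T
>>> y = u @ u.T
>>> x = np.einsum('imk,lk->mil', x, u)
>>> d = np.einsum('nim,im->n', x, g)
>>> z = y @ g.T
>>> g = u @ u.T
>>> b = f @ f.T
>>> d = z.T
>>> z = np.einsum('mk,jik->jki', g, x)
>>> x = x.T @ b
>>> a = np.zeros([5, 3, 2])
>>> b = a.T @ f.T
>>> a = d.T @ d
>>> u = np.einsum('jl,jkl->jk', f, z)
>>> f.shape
(19, 5)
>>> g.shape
(11, 11)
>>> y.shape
(11, 11)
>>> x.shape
(11, 5, 19)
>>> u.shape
(19, 11)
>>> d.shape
(5, 11)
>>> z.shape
(19, 11, 5)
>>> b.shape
(2, 3, 19)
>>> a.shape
(11, 11)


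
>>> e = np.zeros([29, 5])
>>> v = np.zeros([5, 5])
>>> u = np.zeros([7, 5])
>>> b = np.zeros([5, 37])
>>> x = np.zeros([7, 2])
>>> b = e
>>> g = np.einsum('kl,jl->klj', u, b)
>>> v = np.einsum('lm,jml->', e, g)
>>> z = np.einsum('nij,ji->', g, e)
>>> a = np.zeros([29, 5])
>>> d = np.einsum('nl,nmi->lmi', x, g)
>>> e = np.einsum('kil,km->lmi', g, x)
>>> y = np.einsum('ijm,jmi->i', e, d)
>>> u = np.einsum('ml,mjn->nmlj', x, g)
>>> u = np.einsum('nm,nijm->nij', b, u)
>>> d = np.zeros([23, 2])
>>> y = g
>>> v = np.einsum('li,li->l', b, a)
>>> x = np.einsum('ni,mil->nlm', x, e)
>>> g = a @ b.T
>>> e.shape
(29, 2, 5)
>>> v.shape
(29,)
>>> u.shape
(29, 7, 2)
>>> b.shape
(29, 5)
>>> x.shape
(7, 5, 29)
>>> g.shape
(29, 29)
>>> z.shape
()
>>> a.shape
(29, 5)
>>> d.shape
(23, 2)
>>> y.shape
(7, 5, 29)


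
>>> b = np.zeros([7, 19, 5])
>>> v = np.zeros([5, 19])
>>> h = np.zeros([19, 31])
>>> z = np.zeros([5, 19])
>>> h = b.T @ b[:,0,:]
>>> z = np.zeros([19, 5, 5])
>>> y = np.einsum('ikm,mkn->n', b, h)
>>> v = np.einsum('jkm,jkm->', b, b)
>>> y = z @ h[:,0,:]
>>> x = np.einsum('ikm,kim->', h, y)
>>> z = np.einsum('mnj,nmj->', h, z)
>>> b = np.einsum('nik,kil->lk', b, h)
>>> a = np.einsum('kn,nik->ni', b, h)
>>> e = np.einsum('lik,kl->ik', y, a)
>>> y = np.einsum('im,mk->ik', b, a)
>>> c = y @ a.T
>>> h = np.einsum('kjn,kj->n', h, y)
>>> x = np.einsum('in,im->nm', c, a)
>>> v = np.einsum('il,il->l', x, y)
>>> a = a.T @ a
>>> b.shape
(5, 5)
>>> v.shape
(19,)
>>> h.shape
(5,)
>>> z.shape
()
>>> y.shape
(5, 19)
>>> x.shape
(5, 19)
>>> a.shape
(19, 19)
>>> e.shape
(5, 5)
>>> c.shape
(5, 5)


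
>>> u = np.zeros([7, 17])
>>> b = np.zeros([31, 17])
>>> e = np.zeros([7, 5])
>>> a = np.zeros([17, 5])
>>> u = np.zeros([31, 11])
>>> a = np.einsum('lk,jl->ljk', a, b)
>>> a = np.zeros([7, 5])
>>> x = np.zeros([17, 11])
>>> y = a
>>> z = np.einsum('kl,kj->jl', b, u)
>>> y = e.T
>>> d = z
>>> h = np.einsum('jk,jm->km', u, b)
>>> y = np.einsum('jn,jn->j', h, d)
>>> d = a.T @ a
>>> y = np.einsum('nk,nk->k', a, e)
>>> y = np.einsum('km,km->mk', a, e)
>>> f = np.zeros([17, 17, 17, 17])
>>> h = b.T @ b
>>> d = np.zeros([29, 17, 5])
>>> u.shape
(31, 11)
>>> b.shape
(31, 17)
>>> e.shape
(7, 5)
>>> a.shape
(7, 5)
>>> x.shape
(17, 11)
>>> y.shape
(5, 7)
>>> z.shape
(11, 17)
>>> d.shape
(29, 17, 5)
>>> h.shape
(17, 17)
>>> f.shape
(17, 17, 17, 17)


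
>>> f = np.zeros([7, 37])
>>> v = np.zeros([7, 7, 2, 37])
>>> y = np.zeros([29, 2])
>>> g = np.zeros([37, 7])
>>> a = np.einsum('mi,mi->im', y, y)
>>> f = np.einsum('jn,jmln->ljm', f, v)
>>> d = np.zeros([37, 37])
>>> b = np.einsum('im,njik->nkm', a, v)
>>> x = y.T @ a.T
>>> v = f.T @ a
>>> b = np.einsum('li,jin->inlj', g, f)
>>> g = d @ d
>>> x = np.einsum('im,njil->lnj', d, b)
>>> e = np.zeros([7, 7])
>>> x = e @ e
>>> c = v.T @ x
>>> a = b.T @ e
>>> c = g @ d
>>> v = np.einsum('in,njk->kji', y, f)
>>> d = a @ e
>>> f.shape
(2, 7, 7)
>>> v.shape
(7, 7, 29)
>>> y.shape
(29, 2)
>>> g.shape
(37, 37)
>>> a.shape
(2, 37, 7, 7)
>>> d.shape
(2, 37, 7, 7)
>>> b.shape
(7, 7, 37, 2)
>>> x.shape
(7, 7)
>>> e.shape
(7, 7)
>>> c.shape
(37, 37)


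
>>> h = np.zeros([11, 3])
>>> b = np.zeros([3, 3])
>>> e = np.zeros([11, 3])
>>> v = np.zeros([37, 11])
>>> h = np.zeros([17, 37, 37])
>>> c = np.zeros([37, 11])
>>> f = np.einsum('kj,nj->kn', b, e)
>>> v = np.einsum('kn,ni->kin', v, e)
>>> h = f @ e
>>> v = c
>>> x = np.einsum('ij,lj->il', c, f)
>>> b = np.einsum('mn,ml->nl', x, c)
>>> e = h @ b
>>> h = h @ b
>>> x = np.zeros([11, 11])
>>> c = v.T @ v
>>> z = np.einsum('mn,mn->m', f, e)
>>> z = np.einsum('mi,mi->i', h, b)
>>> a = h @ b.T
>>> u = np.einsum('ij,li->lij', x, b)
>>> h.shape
(3, 11)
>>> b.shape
(3, 11)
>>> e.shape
(3, 11)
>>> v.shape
(37, 11)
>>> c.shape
(11, 11)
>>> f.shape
(3, 11)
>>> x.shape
(11, 11)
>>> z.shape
(11,)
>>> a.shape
(3, 3)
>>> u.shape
(3, 11, 11)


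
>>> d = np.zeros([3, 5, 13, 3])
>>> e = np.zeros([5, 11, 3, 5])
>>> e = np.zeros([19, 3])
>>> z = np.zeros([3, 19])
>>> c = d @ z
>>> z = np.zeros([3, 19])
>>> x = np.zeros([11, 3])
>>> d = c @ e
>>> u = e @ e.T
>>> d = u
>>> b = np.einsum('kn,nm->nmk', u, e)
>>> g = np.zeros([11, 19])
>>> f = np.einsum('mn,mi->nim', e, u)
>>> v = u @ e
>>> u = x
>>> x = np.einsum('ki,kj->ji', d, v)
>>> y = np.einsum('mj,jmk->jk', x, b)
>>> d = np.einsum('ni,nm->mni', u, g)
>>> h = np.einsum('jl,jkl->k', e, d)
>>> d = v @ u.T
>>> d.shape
(19, 11)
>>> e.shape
(19, 3)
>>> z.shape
(3, 19)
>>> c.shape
(3, 5, 13, 19)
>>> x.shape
(3, 19)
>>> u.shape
(11, 3)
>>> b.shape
(19, 3, 19)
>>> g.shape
(11, 19)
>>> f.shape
(3, 19, 19)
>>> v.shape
(19, 3)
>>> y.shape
(19, 19)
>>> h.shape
(11,)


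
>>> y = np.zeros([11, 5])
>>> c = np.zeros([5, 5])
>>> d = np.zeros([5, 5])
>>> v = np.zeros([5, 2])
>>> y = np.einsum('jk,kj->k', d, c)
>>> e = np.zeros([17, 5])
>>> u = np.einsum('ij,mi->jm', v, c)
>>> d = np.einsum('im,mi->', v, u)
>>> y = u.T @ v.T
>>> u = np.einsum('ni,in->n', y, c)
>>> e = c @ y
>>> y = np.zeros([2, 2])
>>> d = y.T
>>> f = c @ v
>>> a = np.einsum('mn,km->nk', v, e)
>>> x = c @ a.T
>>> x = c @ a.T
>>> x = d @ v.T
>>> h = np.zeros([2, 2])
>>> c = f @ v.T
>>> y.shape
(2, 2)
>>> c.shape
(5, 5)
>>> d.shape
(2, 2)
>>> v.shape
(5, 2)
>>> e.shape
(5, 5)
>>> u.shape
(5,)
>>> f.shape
(5, 2)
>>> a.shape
(2, 5)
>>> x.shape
(2, 5)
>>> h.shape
(2, 2)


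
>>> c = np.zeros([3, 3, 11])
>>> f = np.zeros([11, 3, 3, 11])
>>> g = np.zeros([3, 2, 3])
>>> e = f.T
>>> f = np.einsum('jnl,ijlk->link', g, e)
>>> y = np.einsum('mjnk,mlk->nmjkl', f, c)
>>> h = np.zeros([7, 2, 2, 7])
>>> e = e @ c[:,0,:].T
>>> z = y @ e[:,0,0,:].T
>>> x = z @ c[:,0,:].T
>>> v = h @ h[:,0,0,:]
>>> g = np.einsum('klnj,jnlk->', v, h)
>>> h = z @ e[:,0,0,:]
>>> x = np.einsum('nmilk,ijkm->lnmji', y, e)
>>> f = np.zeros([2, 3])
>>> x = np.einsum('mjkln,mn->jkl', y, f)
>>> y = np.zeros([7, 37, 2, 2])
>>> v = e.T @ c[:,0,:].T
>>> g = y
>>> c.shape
(3, 3, 11)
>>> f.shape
(2, 3)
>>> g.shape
(7, 37, 2, 2)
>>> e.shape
(11, 3, 3, 3)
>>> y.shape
(7, 37, 2, 2)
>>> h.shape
(2, 3, 11, 11, 3)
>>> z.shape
(2, 3, 11, 11, 11)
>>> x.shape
(3, 11, 11)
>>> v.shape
(3, 3, 3, 3)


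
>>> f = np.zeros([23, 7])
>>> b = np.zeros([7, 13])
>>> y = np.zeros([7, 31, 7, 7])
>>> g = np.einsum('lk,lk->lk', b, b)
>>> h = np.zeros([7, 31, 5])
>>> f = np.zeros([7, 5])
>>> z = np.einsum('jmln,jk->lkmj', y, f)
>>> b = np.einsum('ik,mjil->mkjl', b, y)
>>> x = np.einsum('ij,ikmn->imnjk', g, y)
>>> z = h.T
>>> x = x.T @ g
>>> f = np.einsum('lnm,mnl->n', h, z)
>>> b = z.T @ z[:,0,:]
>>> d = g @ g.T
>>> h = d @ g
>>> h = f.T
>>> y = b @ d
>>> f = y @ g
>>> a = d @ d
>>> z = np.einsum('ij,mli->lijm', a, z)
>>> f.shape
(7, 31, 13)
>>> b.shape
(7, 31, 7)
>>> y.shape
(7, 31, 7)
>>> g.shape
(7, 13)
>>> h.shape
(31,)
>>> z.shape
(31, 7, 7, 5)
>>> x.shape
(31, 13, 7, 7, 13)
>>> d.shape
(7, 7)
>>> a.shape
(7, 7)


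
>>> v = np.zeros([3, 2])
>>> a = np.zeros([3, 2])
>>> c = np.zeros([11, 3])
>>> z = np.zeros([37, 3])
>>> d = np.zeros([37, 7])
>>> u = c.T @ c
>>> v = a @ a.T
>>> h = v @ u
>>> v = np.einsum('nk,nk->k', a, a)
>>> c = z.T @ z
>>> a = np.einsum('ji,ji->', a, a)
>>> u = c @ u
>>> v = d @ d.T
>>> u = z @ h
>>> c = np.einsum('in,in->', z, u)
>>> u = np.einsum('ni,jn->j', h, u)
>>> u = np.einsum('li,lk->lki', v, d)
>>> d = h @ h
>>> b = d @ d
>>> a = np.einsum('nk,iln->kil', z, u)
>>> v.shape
(37, 37)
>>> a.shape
(3, 37, 7)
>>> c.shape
()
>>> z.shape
(37, 3)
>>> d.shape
(3, 3)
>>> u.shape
(37, 7, 37)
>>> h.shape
(3, 3)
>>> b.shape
(3, 3)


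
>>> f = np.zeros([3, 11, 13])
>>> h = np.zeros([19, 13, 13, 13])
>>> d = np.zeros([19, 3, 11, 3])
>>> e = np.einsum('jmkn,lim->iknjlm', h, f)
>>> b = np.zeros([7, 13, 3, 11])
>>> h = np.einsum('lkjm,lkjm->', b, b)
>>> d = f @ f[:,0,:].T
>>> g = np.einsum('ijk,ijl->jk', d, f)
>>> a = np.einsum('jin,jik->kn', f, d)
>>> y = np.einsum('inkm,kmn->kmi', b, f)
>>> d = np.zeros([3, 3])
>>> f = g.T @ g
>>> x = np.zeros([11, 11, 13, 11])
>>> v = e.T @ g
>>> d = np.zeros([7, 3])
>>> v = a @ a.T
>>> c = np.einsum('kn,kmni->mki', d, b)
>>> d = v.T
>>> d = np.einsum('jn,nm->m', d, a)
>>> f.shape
(3, 3)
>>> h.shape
()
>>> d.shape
(13,)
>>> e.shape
(11, 13, 13, 19, 3, 13)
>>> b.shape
(7, 13, 3, 11)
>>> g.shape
(11, 3)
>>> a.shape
(3, 13)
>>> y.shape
(3, 11, 7)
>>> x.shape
(11, 11, 13, 11)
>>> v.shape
(3, 3)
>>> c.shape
(13, 7, 11)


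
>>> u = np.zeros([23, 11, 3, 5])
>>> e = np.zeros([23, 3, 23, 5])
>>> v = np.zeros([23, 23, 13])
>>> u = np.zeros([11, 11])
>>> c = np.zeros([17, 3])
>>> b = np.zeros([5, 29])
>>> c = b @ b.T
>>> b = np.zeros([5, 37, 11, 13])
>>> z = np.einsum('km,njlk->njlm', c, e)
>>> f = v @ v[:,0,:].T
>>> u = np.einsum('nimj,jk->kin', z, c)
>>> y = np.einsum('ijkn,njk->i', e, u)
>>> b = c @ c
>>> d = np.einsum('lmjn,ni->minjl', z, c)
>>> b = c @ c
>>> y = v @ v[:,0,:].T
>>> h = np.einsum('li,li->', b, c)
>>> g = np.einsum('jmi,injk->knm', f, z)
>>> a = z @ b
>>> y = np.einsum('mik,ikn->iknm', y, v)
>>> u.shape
(5, 3, 23)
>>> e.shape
(23, 3, 23, 5)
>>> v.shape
(23, 23, 13)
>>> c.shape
(5, 5)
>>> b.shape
(5, 5)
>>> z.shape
(23, 3, 23, 5)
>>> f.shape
(23, 23, 23)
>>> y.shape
(23, 23, 13, 23)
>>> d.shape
(3, 5, 5, 23, 23)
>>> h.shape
()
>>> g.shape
(5, 3, 23)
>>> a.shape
(23, 3, 23, 5)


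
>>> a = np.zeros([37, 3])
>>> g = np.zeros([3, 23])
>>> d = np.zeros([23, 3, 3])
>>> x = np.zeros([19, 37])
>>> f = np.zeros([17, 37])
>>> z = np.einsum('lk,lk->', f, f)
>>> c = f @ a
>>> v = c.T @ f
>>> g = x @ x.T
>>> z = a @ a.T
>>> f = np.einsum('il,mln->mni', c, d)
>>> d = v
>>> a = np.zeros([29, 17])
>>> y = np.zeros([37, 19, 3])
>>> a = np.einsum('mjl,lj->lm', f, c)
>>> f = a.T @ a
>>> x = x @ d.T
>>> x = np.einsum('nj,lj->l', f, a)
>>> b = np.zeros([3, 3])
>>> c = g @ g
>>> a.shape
(17, 23)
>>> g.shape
(19, 19)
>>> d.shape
(3, 37)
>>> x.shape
(17,)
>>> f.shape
(23, 23)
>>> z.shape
(37, 37)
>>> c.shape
(19, 19)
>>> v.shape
(3, 37)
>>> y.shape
(37, 19, 3)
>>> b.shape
(3, 3)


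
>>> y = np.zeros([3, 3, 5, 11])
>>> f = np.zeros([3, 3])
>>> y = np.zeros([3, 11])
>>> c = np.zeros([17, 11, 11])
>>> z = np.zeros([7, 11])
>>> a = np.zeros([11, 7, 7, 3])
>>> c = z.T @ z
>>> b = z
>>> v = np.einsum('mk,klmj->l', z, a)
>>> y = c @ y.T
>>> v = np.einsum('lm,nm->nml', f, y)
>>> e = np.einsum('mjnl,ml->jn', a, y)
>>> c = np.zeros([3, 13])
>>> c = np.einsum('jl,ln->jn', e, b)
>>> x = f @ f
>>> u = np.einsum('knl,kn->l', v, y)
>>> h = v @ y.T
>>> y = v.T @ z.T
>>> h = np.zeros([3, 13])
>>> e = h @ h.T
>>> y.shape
(3, 3, 7)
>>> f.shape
(3, 3)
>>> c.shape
(7, 11)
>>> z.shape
(7, 11)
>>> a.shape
(11, 7, 7, 3)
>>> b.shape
(7, 11)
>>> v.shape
(11, 3, 3)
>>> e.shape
(3, 3)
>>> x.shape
(3, 3)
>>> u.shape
(3,)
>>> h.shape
(3, 13)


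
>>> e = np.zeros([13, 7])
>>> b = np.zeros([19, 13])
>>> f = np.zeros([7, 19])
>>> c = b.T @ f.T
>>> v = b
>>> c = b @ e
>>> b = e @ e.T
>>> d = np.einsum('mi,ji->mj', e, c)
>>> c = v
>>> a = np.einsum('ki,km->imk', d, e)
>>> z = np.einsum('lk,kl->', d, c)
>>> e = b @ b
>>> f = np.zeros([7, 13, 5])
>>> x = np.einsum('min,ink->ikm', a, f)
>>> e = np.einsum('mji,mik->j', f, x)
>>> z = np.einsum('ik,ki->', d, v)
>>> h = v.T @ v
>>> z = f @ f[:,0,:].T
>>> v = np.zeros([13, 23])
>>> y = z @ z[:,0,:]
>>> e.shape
(13,)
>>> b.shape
(13, 13)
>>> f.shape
(7, 13, 5)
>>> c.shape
(19, 13)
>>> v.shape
(13, 23)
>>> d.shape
(13, 19)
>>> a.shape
(19, 7, 13)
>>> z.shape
(7, 13, 7)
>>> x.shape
(7, 5, 19)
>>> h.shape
(13, 13)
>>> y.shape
(7, 13, 7)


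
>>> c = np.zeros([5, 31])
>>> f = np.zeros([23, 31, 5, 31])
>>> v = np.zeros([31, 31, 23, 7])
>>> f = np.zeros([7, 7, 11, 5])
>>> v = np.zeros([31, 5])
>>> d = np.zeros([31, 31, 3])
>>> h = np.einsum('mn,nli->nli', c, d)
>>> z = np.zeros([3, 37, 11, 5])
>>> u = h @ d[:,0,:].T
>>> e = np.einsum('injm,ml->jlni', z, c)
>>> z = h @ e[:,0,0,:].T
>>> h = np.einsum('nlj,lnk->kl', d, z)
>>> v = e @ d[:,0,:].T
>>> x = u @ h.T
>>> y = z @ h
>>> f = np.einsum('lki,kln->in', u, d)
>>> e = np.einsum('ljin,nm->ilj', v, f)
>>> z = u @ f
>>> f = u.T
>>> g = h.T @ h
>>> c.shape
(5, 31)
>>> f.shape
(31, 31, 31)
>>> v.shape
(11, 31, 37, 31)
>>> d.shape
(31, 31, 3)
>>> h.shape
(11, 31)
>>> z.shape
(31, 31, 3)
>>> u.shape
(31, 31, 31)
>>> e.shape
(37, 11, 31)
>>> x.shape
(31, 31, 11)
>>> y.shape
(31, 31, 31)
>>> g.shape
(31, 31)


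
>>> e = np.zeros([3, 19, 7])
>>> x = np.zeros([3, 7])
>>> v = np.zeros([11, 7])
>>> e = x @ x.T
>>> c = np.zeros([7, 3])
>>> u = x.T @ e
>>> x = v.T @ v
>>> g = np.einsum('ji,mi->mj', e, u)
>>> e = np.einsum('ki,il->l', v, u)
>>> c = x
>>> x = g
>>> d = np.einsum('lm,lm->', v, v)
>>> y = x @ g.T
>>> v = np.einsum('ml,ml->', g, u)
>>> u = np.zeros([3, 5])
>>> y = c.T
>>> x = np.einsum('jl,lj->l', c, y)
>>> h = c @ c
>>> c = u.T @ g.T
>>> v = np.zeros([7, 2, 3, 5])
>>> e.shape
(3,)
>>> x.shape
(7,)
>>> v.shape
(7, 2, 3, 5)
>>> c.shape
(5, 7)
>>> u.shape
(3, 5)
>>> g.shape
(7, 3)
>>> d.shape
()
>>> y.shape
(7, 7)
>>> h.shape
(7, 7)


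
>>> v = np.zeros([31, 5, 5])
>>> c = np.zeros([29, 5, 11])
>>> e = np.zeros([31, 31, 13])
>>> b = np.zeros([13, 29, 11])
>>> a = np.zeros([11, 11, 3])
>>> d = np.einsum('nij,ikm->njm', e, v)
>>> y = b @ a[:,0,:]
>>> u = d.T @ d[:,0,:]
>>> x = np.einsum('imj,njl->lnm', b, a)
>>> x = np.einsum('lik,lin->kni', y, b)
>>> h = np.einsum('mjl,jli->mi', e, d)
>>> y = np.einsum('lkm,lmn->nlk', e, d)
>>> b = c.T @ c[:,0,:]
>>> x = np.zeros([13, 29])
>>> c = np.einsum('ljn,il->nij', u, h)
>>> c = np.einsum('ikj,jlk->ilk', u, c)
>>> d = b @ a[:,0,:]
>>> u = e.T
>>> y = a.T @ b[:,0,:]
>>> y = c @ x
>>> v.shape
(31, 5, 5)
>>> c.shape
(5, 31, 13)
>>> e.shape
(31, 31, 13)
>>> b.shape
(11, 5, 11)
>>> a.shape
(11, 11, 3)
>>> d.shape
(11, 5, 3)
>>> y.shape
(5, 31, 29)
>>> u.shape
(13, 31, 31)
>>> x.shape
(13, 29)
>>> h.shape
(31, 5)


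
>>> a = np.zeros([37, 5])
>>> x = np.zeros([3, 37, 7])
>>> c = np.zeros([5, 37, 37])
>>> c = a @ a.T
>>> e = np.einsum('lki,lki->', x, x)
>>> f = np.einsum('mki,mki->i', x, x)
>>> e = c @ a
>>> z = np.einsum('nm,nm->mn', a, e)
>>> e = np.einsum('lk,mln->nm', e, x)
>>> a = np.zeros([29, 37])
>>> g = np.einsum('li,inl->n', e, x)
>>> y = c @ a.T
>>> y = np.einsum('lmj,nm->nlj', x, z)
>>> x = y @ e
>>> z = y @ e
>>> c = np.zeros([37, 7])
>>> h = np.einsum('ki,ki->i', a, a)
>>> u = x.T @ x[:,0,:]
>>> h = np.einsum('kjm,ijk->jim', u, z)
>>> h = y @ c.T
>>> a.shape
(29, 37)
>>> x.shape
(5, 3, 3)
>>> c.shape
(37, 7)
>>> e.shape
(7, 3)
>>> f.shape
(7,)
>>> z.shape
(5, 3, 3)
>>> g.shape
(37,)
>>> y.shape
(5, 3, 7)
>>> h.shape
(5, 3, 37)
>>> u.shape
(3, 3, 3)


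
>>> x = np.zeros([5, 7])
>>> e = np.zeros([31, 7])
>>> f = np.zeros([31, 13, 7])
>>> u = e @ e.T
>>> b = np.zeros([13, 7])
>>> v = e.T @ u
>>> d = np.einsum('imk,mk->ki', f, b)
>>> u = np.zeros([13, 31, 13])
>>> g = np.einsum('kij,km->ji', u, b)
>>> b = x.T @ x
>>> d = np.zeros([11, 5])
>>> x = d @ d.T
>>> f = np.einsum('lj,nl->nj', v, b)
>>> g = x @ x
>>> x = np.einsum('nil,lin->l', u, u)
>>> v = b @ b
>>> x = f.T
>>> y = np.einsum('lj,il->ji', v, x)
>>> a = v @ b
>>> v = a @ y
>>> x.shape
(31, 7)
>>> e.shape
(31, 7)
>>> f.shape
(7, 31)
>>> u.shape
(13, 31, 13)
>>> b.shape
(7, 7)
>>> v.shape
(7, 31)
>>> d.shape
(11, 5)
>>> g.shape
(11, 11)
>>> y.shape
(7, 31)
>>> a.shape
(7, 7)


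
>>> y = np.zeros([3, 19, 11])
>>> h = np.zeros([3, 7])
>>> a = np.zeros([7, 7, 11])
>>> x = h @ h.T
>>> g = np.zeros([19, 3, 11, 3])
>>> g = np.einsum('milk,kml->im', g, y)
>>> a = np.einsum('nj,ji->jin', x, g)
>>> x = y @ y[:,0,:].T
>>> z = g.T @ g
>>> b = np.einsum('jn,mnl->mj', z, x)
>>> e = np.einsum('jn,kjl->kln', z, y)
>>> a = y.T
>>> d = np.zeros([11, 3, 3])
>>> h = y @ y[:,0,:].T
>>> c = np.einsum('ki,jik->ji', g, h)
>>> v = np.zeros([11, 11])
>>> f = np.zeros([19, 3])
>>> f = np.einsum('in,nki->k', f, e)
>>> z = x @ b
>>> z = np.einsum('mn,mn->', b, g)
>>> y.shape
(3, 19, 11)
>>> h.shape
(3, 19, 3)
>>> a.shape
(11, 19, 3)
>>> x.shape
(3, 19, 3)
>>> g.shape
(3, 19)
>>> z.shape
()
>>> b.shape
(3, 19)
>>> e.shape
(3, 11, 19)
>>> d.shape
(11, 3, 3)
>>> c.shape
(3, 19)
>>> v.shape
(11, 11)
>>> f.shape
(11,)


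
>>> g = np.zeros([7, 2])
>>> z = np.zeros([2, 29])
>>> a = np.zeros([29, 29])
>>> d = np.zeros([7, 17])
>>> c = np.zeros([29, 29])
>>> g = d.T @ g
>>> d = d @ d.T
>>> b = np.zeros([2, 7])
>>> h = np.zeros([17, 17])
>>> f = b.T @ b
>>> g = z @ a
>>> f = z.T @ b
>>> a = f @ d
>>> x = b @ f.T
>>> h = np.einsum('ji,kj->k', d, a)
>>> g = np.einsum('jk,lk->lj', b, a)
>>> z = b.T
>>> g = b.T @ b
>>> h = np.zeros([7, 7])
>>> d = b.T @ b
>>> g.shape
(7, 7)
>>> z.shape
(7, 2)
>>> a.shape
(29, 7)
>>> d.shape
(7, 7)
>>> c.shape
(29, 29)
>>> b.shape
(2, 7)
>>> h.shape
(7, 7)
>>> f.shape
(29, 7)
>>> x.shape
(2, 29)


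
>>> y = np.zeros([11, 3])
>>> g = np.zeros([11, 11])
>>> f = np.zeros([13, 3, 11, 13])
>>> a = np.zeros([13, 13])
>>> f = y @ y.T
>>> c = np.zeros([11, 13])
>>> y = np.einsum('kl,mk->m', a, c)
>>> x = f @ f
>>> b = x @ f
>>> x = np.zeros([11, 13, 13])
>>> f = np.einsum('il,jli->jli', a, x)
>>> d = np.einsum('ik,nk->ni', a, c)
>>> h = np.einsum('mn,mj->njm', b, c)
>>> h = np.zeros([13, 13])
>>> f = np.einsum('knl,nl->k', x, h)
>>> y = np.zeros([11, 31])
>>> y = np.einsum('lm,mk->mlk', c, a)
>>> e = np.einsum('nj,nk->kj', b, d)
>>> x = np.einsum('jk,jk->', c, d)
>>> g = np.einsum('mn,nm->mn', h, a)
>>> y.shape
(13, 11, 13)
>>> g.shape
(13, 13)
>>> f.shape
(11,)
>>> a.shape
(13, 13)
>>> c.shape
(11, 13)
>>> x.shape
()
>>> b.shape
(11, 11)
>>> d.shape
(11, 13)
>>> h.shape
(13, 13)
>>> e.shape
(13, 11)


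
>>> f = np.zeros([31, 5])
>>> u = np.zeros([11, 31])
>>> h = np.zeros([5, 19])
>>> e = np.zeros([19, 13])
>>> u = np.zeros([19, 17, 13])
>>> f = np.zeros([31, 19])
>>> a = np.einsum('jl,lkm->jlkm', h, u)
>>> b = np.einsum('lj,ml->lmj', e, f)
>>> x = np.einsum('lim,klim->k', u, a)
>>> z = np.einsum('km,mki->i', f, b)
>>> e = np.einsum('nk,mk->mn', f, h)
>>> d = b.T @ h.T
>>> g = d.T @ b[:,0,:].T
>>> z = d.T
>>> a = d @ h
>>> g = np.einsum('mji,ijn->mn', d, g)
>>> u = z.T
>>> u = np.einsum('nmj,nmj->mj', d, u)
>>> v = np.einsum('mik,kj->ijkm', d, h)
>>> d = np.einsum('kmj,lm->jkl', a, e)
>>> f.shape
(31, 19)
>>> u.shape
(31, 5)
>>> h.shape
(5, 19)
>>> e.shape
(5, 31)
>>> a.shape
(13, 31, 19)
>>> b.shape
(19, 31, 13)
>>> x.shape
(5,)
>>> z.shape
(5, 31, 13)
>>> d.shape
(19, 13, 5)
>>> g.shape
(13, 19)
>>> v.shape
(31, 19, 5, 13)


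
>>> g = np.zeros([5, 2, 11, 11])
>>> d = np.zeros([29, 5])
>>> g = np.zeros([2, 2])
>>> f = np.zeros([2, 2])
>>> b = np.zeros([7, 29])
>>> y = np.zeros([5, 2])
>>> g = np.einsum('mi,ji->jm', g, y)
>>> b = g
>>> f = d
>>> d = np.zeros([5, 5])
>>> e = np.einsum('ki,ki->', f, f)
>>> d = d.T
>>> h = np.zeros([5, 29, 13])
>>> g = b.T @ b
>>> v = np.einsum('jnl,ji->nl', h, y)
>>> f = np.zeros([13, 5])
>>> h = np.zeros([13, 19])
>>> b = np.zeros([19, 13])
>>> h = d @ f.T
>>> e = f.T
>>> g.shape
(2, 2)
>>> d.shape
(5, 5)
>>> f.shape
(13, 5)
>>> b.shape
(19, 13)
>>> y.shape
(5, 2)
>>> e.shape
(5, 13)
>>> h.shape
(5, 13)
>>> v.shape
(29, 13)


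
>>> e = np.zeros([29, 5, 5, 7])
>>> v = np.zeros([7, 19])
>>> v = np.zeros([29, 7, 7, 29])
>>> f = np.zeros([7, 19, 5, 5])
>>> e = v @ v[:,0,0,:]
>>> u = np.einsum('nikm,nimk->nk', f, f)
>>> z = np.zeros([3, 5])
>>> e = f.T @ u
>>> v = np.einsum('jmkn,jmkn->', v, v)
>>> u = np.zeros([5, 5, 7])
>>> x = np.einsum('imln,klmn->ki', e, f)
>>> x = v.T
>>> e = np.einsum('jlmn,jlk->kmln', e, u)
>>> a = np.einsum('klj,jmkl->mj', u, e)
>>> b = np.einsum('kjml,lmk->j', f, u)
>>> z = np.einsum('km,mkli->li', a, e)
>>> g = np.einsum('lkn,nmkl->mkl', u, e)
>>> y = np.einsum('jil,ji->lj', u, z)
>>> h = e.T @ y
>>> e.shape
(7, 19, 5, 5)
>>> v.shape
()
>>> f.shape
(7, 19, 5, 5)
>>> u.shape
(5, 5, 7)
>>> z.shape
(5, 5)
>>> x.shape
()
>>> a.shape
(19, 7)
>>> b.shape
(19,)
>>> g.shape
(19, 5, 5)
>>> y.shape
(7, 5)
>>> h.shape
(5, 5, 19, 5)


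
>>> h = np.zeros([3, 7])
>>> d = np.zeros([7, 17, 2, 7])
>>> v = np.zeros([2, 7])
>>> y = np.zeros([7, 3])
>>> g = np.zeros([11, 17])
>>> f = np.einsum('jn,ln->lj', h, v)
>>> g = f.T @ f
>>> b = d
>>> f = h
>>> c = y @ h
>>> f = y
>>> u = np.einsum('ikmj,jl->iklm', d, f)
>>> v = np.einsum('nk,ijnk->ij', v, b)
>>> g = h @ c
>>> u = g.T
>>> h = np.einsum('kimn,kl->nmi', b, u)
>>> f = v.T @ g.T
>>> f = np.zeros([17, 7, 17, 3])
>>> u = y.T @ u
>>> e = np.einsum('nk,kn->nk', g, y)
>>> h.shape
(7, 2, 17)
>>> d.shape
(7, 17, 2, 7)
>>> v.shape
(7, 17)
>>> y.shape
(7, 3)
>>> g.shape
(3, 7)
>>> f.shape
(17, 7, 17, 3)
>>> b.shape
(7, 17, 2, 7)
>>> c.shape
(7, 7)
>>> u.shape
(3, 3)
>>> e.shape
(3, 7)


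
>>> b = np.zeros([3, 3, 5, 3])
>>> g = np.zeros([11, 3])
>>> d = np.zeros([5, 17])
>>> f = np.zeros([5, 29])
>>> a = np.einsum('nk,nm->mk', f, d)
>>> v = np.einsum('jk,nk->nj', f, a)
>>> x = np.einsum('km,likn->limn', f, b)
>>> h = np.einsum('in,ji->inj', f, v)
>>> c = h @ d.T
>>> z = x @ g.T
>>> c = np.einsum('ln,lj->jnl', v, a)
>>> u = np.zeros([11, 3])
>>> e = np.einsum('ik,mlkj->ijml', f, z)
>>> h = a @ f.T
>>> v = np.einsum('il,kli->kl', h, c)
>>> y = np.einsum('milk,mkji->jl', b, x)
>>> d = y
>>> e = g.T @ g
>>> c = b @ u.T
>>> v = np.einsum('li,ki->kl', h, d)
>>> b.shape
(3, 3, 5, 3)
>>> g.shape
(11, 3)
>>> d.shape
(29, 5)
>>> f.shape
(5, 29)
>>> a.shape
(17, 29)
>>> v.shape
(29, 17)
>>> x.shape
(3, 3, 29, 3)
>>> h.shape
(17, 5)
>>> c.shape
(3, 3, 5, 11)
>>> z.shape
(3, 3, 29, 11)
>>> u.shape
(11, 3)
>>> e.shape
(3, 3)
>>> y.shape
(29, 5)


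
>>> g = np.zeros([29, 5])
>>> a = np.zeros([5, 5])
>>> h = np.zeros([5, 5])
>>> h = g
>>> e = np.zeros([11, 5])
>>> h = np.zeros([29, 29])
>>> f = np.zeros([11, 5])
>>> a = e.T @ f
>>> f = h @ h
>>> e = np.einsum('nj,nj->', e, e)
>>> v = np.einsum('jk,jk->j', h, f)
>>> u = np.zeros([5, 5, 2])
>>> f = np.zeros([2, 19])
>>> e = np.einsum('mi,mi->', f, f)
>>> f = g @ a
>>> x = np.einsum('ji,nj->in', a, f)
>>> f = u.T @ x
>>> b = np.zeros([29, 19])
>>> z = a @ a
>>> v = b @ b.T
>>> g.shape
(29, 5)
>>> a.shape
(5, 5)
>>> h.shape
(29, 29)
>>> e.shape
()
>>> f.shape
(2, 5, 29)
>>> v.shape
(29, 29)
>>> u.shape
(5, 5, 2)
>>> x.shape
(5, 29)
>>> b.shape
(29, 19)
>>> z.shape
(5, 5)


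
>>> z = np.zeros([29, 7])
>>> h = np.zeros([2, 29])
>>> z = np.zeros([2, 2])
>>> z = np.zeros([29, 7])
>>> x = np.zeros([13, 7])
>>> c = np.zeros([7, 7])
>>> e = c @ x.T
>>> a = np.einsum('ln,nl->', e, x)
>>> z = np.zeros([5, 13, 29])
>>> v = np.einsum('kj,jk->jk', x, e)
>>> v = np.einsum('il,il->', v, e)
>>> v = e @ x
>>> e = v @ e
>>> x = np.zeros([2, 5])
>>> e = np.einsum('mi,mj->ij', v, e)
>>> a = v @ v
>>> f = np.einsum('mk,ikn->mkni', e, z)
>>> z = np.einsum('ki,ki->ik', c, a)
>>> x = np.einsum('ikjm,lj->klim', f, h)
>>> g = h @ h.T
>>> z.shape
(7, 7)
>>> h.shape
(2, 29)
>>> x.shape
(13, 2, 7, 5)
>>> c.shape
(7, 7)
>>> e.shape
(7, 13)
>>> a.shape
(7, 7)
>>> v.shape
(7, 7)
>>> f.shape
(7, 13, 29, 5)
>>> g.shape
(2, 2)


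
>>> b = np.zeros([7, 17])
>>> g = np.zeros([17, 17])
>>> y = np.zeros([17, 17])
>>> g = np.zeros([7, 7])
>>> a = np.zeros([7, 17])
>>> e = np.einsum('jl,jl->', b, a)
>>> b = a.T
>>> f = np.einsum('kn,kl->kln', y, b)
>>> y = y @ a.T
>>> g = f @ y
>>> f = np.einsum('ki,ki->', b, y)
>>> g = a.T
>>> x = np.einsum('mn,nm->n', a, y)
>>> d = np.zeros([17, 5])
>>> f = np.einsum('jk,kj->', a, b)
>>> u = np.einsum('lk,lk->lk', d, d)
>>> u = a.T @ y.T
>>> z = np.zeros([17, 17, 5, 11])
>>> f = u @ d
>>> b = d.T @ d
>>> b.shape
(5, 5)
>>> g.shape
(17, 7)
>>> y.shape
(17, 7)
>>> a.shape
(7, 17)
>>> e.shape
()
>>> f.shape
(17, 5)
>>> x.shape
(17,)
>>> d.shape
(17, 5)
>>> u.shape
(17, 17)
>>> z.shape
(17, 17, 5, 11)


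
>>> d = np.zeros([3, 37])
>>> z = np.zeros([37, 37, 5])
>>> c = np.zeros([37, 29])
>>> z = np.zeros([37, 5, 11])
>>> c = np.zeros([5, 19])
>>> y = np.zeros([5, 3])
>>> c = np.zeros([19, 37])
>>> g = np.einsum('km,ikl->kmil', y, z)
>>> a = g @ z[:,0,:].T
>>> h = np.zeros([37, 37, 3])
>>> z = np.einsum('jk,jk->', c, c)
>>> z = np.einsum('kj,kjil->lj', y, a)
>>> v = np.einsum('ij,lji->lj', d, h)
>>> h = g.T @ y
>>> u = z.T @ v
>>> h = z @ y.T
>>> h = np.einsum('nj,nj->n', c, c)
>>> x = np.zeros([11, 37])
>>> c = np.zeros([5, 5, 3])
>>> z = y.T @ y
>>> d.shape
(3, 37)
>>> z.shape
(3, 3)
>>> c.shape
(5, 5, 3)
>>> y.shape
(5, 3)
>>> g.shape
(5, 3, 37, 11)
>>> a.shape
(5, 3, 37, 37)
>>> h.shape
(19,)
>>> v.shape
(37, 37)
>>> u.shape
(3, 37)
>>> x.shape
(11, 37)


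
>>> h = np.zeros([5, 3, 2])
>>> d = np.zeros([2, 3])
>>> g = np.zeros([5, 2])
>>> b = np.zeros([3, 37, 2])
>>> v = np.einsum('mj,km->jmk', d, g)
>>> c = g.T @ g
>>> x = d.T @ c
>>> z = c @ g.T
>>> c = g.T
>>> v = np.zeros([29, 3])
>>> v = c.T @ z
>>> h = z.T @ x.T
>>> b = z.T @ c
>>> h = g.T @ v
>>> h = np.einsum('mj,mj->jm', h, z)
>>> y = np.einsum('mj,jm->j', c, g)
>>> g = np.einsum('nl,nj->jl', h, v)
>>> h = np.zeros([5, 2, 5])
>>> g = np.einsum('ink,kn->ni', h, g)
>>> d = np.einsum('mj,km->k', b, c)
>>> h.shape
(5, 2, 5)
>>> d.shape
(2,)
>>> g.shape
(2, 5)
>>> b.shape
(5, 5)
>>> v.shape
(5, 5)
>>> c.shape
(2, 5)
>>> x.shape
(3, 2)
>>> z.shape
(2, 5)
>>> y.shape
(5,)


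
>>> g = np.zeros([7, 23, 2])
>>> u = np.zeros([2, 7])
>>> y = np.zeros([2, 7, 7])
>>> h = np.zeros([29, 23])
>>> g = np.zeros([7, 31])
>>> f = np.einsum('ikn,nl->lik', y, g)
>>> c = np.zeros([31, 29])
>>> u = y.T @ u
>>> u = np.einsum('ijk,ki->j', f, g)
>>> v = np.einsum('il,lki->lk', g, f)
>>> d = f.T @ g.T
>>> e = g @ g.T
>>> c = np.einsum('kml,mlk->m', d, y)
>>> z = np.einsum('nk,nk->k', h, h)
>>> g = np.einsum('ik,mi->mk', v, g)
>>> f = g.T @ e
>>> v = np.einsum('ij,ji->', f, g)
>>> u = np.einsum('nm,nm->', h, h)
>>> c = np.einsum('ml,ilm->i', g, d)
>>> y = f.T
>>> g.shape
(7, 2)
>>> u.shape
()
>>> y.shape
(7, 2)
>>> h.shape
(29, 23)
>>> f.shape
(2, 7)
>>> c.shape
(7,)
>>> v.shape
()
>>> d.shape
(7, 2, 7)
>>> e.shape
(7, 7)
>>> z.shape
(23,)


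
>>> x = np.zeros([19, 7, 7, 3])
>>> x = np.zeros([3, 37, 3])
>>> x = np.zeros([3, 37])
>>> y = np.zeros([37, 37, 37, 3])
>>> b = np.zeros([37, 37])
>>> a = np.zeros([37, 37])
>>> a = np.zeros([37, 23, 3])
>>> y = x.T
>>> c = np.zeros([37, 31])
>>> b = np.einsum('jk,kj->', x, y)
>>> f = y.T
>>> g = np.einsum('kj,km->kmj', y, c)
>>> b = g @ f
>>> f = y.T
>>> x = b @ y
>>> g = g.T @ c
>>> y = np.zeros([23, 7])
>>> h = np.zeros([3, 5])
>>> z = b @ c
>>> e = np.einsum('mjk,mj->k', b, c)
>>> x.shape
(37, 31, 3)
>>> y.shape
(23, 7)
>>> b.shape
(37, 31, 37)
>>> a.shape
(37, 23, 3)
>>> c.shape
(37, 31)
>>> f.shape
(3, 37)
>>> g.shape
(3, 31, 31)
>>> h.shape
(3, 5)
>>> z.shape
(37, 31, 31)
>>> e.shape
(37,)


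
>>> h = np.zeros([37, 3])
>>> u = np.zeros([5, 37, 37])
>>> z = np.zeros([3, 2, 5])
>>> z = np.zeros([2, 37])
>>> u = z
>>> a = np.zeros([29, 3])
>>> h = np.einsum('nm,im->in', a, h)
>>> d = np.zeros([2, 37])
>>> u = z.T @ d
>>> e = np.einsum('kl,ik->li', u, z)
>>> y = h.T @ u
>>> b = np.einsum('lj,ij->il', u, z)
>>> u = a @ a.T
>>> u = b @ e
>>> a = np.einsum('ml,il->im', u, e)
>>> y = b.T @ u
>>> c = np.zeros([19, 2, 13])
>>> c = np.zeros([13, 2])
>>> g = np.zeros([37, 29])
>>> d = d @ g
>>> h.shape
(37, 29)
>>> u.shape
(2, 2)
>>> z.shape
(2, 37)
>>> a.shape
(37, 2)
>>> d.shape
(2, 29)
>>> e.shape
(37, 2)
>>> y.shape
(37, 2)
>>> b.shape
(2, 37)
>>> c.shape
(13, 2)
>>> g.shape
(37, 29)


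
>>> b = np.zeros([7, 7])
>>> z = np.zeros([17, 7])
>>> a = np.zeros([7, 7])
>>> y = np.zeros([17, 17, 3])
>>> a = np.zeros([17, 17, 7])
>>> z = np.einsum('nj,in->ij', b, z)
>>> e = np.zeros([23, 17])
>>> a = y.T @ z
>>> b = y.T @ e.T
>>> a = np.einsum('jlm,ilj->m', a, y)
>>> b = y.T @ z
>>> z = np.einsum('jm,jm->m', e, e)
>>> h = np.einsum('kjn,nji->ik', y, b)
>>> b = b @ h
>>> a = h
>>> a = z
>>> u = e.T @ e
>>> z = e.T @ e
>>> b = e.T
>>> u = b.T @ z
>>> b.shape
(17, 23)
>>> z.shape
(17, 17)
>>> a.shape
(17,)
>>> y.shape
(17, 17, 3)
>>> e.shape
(23, 17)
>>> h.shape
(7, 17)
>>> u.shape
(23, 17)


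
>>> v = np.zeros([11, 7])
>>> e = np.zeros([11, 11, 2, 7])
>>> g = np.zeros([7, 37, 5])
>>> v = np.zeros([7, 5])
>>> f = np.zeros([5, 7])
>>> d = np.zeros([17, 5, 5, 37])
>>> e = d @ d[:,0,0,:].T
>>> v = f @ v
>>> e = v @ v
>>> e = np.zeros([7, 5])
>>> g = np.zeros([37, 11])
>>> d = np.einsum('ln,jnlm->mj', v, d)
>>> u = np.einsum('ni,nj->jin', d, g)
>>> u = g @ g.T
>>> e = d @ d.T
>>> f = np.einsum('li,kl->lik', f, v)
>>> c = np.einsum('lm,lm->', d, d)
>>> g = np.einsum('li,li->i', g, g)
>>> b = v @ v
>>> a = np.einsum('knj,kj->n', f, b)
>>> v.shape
(5, 5)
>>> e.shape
(37, 37)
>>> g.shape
(11,)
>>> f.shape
(5, 7, 5)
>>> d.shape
(37, 17)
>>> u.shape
(37, 37)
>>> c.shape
()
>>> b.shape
(5, 5)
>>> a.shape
(7,)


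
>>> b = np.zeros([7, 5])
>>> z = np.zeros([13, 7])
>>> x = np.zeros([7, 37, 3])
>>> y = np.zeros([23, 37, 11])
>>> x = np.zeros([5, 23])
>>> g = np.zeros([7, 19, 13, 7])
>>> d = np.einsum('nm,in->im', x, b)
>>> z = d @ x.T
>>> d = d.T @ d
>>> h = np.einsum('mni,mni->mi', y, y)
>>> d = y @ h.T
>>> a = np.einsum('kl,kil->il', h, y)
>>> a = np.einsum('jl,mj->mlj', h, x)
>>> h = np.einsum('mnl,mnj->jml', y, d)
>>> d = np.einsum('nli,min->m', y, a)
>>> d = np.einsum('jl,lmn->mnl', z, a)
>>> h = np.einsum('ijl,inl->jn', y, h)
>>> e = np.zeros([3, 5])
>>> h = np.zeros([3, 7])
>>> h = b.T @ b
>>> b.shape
(7, 5)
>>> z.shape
(7, 5)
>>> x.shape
(5, 23)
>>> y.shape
(23, 37, 11)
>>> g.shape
(7, 19, 13, 7)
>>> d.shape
(11, 23, 5)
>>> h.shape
(5, 5)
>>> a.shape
(5, 11, 23)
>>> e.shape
(3, 5)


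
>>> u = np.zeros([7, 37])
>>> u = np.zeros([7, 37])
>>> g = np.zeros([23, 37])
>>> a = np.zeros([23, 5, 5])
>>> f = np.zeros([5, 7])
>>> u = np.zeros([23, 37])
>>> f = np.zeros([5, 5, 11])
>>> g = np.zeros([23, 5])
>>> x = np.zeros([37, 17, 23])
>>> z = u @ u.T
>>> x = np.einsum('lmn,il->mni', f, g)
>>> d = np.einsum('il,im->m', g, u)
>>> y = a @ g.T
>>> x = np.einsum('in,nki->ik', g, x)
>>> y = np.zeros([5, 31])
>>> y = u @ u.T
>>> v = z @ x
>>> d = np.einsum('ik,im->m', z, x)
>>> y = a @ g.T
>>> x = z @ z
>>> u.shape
(23, 37)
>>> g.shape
(23, 5)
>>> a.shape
(23, 5, 5)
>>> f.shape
(5, 5, 11)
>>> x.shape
(23, 23)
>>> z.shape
(23, 23)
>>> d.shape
(11,)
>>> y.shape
(23, 5, 23)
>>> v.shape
(23, 11)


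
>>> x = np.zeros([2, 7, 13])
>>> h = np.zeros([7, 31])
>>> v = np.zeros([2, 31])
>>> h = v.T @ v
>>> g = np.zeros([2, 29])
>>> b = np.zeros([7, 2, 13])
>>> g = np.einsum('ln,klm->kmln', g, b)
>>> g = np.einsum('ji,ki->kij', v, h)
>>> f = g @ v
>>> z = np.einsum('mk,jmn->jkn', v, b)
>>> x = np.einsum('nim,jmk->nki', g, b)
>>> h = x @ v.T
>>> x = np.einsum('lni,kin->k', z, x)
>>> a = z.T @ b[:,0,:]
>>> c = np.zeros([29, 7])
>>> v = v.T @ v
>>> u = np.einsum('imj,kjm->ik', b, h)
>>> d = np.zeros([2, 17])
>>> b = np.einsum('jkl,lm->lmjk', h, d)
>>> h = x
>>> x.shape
(31,)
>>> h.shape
(31,)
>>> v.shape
(31, 31)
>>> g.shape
(31, 31, 2)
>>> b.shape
(2, 17, 31, 13)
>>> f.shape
(31, 31, 31)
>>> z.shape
(7, 31, 13)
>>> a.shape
(13, 31, 13)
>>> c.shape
(29, 7)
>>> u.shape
(7, 31)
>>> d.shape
(2, 17)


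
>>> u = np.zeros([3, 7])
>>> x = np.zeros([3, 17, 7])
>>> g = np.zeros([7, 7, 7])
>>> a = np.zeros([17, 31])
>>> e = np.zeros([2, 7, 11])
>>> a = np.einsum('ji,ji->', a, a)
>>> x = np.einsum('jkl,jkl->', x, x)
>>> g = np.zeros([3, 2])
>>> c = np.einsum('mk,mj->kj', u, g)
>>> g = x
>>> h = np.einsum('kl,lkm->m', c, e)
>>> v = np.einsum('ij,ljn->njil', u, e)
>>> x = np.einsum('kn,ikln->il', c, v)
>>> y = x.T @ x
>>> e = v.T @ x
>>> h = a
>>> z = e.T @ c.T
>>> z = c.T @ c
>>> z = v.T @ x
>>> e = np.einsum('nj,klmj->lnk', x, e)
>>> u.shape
(3, 7)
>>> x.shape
(11, 3)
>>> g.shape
()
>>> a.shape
()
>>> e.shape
(3, 11, 2)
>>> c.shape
(7, 2)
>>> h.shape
()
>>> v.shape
(11, 7, 3, 2)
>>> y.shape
(3, 3)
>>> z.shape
(2, 3, 7, 3)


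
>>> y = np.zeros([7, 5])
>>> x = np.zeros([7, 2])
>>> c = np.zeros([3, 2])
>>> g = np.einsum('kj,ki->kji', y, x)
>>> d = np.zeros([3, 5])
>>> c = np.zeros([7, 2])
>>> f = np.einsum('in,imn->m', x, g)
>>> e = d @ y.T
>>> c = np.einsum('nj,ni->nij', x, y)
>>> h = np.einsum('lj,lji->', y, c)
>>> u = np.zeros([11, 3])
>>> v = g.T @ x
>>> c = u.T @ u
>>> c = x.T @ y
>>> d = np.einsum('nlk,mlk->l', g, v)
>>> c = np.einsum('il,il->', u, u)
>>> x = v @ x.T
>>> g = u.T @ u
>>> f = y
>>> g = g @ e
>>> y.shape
(7, 5)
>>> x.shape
(2, 5, 7)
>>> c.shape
()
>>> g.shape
(3, 7)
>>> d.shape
(5,)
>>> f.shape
(7, 5)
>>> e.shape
(3, 7)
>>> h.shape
()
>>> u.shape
(11, 3)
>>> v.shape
(2, 5, 2)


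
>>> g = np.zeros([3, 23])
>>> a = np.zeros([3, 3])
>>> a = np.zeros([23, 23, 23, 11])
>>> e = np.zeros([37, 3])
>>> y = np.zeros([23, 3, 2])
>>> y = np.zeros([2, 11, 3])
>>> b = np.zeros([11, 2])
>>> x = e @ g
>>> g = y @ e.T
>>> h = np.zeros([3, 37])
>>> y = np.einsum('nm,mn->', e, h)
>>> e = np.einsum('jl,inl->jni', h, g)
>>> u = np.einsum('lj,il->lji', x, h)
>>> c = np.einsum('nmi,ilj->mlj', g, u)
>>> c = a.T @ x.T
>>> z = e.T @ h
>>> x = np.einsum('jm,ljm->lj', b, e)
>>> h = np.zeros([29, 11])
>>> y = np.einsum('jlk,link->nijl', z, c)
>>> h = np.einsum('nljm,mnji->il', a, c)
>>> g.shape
(2, 11, 37)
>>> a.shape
(23, 23, 23, 11)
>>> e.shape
(3, 11, 2)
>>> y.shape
(23, 23, 2, 11)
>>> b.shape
(11, 2)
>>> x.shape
(3, 11)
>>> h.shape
(37, 23)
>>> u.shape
(37, 23, 3)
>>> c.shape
(11, 23, 23, 37)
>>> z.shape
(2, 11, 37)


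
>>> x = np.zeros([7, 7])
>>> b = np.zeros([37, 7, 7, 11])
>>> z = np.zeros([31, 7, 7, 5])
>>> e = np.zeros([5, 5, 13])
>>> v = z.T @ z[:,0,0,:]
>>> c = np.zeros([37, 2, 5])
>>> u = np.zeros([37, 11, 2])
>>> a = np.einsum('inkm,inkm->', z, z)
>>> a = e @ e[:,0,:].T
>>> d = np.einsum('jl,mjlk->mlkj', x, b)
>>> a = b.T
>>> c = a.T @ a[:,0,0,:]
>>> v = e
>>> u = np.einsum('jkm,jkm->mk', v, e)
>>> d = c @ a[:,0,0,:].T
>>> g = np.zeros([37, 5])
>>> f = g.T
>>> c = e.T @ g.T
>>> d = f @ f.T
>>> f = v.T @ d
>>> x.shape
(7, 7)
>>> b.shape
(37, 7, 7, 11)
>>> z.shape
(31, 7, 7, 5)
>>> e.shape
(5, 5, 13)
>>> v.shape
(5, 5, 13)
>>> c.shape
(13, 5, 37)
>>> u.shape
(13, 5)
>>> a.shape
(11, 7, 7, 37)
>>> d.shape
(5, 5)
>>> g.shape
(37, 5)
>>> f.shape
(13, 5, 5)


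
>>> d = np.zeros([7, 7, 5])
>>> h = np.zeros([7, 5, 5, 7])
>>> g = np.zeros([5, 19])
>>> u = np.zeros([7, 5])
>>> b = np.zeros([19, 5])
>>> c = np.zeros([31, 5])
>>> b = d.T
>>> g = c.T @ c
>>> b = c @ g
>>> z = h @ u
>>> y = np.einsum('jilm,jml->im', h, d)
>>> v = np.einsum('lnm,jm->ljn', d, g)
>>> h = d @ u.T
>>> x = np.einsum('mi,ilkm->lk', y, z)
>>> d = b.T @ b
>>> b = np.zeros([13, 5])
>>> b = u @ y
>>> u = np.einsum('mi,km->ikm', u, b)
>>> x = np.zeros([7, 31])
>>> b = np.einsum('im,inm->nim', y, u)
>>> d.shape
(5, 5)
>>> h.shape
(7, 7, 7)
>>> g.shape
(5, 5)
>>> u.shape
(5, 7, 7)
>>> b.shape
(7, 5, 7)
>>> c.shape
(31, 5)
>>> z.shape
(7, 5, 5, 5)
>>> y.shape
(5, 7)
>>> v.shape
(7, 5, 7)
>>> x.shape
(7, 31)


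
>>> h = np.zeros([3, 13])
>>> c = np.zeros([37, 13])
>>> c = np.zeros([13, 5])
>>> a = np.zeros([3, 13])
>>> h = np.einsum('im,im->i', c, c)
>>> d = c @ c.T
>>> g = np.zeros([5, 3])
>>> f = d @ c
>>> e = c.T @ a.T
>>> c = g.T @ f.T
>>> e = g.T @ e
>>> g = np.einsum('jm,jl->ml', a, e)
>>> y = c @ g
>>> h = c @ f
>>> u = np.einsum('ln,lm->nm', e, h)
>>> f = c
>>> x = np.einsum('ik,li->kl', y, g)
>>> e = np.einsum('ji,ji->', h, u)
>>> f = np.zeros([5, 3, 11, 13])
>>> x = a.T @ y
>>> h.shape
(3, 5)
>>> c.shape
(3, 13)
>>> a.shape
(3, 13)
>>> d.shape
(13, 13)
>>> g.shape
(13, 3)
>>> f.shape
(5, 3, 11, 13)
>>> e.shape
()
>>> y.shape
(3, 3)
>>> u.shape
(3, 5)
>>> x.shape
(13, 3)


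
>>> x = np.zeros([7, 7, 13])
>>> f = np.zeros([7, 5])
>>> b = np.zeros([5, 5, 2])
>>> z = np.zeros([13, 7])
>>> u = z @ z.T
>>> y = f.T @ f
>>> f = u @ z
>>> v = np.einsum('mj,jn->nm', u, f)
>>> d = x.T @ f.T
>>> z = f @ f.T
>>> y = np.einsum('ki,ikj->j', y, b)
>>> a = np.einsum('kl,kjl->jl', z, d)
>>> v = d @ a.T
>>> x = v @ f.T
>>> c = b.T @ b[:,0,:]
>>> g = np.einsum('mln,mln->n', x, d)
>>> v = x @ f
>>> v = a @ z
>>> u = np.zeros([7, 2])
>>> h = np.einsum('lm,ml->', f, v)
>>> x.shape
(13, 7, 13)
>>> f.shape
(13, 7)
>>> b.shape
(5, 5, 2)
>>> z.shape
(13, 13)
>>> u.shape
(7, 2)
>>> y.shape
(2,)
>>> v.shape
(7, 13)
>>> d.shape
(13, 7, 13)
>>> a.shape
(7, 13)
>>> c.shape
(2, 5, 2)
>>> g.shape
(13,)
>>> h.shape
()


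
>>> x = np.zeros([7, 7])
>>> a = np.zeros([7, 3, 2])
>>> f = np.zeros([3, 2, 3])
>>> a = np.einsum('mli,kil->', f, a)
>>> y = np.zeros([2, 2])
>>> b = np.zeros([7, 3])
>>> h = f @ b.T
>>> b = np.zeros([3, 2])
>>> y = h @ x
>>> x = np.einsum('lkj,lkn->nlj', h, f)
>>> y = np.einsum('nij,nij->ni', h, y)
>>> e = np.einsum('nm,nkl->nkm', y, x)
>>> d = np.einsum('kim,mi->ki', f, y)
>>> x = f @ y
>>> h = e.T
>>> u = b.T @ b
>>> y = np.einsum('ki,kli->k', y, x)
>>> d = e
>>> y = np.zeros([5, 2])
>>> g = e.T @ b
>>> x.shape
(3, 2, 2)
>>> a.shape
()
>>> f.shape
(3, 2, 3)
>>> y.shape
(5, 2)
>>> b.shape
(3, 2)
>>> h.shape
(2, 3, 3)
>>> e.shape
(3, 3, 2)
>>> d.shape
(3, 3, 2)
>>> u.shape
(2, 2)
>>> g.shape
(2, 3, 2)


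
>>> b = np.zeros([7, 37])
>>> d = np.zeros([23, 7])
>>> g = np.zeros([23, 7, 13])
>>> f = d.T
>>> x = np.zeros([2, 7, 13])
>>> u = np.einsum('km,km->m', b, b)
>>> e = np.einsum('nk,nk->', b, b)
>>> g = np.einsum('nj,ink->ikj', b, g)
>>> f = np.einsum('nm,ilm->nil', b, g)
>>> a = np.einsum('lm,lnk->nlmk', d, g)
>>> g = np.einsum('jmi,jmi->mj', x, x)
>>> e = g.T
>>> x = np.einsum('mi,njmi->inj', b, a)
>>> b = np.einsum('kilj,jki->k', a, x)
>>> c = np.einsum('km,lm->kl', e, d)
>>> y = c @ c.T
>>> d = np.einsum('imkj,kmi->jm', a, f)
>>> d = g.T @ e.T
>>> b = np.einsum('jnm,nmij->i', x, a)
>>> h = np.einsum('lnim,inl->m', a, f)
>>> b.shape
(7,)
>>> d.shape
(2, 2)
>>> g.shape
(7, 2)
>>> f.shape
(7, 23, 13)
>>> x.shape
(37, 13, 23)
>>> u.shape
(37,)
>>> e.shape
(2, 7)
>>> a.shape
(13, 23, 7, 37)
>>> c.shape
(2, 23)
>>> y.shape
(2, 2)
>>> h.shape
(37,)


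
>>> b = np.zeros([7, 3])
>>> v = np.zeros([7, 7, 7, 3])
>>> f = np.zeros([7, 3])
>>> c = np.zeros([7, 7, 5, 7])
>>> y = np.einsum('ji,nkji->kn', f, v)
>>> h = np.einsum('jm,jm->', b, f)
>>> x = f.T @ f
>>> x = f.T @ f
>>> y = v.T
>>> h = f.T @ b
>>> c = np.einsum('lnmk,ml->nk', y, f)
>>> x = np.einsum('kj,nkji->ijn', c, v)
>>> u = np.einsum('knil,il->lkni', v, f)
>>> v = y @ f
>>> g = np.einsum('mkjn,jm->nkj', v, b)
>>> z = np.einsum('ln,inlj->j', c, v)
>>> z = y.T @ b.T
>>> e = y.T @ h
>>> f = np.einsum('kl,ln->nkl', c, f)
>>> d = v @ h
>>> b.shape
(7, 3)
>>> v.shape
(3, 7, 7, 3)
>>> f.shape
(3, 7, 7)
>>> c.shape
(7, 7)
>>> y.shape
(3, 7, 7, 7)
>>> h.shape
(3, 3)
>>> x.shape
(3, 7, 7)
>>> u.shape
(3, 7, 7, 7)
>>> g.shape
(3, 7, 7)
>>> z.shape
(7, 7, 7, 7)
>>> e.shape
(7, 7, 7, 3)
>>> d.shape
(3, 7, 7, 3)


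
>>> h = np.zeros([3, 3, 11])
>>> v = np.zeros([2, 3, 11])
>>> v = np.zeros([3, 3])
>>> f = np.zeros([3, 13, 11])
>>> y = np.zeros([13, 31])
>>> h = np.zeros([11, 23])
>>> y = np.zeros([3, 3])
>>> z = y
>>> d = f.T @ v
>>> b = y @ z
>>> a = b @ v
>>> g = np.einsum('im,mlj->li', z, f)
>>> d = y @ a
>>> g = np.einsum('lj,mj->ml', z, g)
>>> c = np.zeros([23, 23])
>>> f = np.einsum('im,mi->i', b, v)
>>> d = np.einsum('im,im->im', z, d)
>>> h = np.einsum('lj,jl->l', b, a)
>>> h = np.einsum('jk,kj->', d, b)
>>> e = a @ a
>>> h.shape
()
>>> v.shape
(3, 3)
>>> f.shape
(3,)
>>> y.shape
(3, 3)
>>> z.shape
(3, 3)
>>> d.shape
(3, 3)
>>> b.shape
(3, 3)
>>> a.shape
(3, 3)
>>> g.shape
(13, 3)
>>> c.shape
(23, 23)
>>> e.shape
(3, 3)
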